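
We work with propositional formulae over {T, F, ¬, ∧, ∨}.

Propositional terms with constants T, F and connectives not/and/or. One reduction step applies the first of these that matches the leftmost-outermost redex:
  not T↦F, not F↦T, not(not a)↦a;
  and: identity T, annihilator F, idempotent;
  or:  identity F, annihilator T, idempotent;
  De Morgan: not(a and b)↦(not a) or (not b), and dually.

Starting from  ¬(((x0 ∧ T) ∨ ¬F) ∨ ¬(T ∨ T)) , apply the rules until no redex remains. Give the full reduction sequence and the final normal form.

Answer: normal form = F  (in 8 steps)

Derivation:
  start: ¬(((x0 ∧ T) ∨ ¬F) ∨ ¬(T ∨ T))
  →1  ¬((x0 ∧ T) ∨ ¬F) ∧ ¬¬(T ∨ T)
  →2  (¬(x0 ∧ T) ∧ ¬¬F) ∧ ¬¬(T ∨ T)
  →3  ((¬x0 ∨ ¬T) ∧ ¬¬F) ∧ ¬¬(T ∨ T)
  →4  ((¬x0 ∨ F) ∧ ¬¬F) ∧ ¬¬(T ∨ T)
  →5  (¬x0 ∧ ¬¬F) ∧ ¬¬(T ∨ T)
  →6  (¬x0 ∧ F) ∧ ¬¬(T ∨ T)
  →7  F ∧ ¬¬(T ∨ T)
  →8  F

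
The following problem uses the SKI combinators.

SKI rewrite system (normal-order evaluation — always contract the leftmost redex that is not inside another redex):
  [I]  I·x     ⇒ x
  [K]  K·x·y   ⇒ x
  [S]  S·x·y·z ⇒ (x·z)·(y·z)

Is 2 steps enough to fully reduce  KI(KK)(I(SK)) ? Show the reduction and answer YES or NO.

Answer: NO — after 2 steps the term is I(SK), not yet normal

Working:
  start: KI(KK)(I(SK))
  →1  I(I(SK))
  →2  I(SK)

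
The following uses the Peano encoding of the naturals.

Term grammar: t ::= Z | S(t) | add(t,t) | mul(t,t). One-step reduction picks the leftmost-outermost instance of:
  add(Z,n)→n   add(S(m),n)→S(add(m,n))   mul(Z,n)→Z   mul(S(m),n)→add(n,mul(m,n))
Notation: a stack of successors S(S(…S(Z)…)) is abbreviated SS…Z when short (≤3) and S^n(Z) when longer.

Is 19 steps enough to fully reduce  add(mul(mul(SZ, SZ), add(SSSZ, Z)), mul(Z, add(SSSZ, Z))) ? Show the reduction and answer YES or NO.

Answer: YES — reaches normal form SSSZ in 19 ≤ 19 steps

Reduction:
  start: add(mul(mul(SZ, SZ), add(SSSZ, Z)), mul(Z, add(SSSZ, Z)))
  [1] add(mul(add(SZ, mul(Z, SZ)), add(SSSZ, Z)), mul(Z, add(SSSZ, Z)))
  [2] add(mul(S(add(Z, mul(Z, SZ))), add(SSSZ, Z)), mul(Z, add(SSSZ, Z)))
  [3] add(add(add(SSSZ, Z), mul(add(Z, mul(Z, SZ)), add(SSSZ, Z))), mul(Z, add(SSSZ, Z)))
  [4] add(add(S(add(SSZ, Z)), mul(add(Z, mul(Z, SZ)), add(SSSZ, Z))), mul(Z, add(SSSZ, Z)))
  [5] add(S(add(add(SSZ, Z), mul(add(Z, mul(Z, SZ)), add(SSSZ, Z)))), mul(Z, add(SSSZ, Z)))
  [6] S(add(add(add(SSZ, Z), mul(add(Z, mul(Z, SZ)), add(SSSZ, Z))), mul(Z, add(SSSZ, Z))))
  [7] S(add(add(S(add(SZ, Z)), mul(add(Z, mul(Z, SZ)), add(SSSZ, Z))), mul(Z, add(SSSZ, Z))))
  [8] S(add(S(add(add(SZ, Z), mul(add(Z, mul(Z, SZ)), add(SSSZ, Z)))), mul(Z, add(SSSZ, Z))))
  [9] S(S(add(add(add(SZ, Z), mul(add(Z, mul(Z, SZ)), add(SSSZ, Z))), mul(Z, add(SSSZ, Z)))))
  [10] S(S(add(add(S(add(Z, Z)), mul(add(Z, mul(Z, SZ)), add(SSSZ, Z))), mul(Z, add(SSSZ, Z)))))
  [11] S(S(add(S(add(add(Z, Z), mul(add(Z, mul(Z, SZ)), add(SSSZ, Z)))), mul(Z, add(SSSZ, Z)))))
  [12] S(S(S(add(add(add(Z, Z), mul(add(Z, mul(Z, SZ)), add(SSSZ, Z))), mul(Z, add(SSSZ, Z))))))
  [13] S(S(S(add(add(Z, mul(add(Z, mul(Z, SZ)), add(SSSZ, Z))), mul(Z, add(SSSZ, Z))))))
  [14] S(S(S(add(mul(add(Z, mul(Z, SZ)), add(SSSZ, Z)), mul(Z, add(SSSZ, Z))))))
  [15] S(S(S(add(mul(mul(Z, SZ), add(SSSZ, Z)), mul(Z, add(SSSZ, Z))))))
  [16] S(S(S(add(mul(Z, add(SSSZ, Z)), mul(Z, add(SSSZ, Z))))))
  [17] S(S(S(add(Z, mul(Z, add(SSSZ, Z))))))
  [18] S(S(S(mul(Z, add(SSSZ, Z)))))
  [19] SSSZ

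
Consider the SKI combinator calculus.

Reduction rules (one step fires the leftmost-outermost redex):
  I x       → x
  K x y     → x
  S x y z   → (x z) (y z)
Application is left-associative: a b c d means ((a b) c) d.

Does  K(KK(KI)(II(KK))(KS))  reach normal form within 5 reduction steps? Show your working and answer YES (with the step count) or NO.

Answer: YES — reaches normal form K(KK) in 4 ≤ 5 steps

Working:
  start: K(KK(KI)(II(KK))(KS))
  step 1: K(K(II(KK))(KS))
  step 2: K(II(KK))
  step 3: K(I(KK))
  step 4: K(KK)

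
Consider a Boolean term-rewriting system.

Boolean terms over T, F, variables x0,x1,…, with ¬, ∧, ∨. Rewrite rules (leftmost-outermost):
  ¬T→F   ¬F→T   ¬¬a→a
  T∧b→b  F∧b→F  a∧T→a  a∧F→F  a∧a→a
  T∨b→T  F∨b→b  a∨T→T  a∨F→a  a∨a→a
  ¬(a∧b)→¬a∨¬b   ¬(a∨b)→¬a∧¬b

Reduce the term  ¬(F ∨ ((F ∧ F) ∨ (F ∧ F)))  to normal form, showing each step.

  start: ¬(F ∨ ((F ∧ F) ∨ (F ∧ F)))
  step 1: ¬F ∧ ¬((F ∧ F) ∨ (F ∧ F))
  step 2: T ∧ ¬((F ∧ F) ∨ (F ∧ F))
  step 3: ¬((F ∧ F) ∨ (F ∧ F))
  step 4: ¬(F ∧ F) ∧ ¬(F ∧ F)
  step 5: ¬(F ∧ F)
  step 6: ¬F ∨ ¬F
  step 7: ¬F
  step 8: T

Answer: normal form = T  (in 8 steps)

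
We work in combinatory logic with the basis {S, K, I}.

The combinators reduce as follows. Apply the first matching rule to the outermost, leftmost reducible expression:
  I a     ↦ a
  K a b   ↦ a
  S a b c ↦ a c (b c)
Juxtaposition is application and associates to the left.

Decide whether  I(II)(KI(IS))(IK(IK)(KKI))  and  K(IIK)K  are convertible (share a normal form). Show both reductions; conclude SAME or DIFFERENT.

Term A:
  start: I(II)(KI(IS))(IK(IK)(KKI))
  [1] II(KI(IS))(IK(IK)(KKI))
  [2] I(KI(IS))(IK(IK)(KKI))
  [3] KI(IS)(IK(IK)(KKI))
  [4] I(IK(IK)(KKI))
  [5] IK(IK)(KKI)
  [6] K(IK)(KKI)
  [7] IK
  [8] K

Term B:
  start: K(IIK)K
  [1] IIK
  [2] IK
  [3] K

Answer: SAME — A ⇓ K, B ⇓ K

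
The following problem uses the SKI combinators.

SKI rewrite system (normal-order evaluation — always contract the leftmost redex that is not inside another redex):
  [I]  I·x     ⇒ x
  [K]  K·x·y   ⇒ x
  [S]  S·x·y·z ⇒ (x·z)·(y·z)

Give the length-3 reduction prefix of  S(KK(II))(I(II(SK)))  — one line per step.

Answer: after 3 steps: SK(I(SK))

Derivation:
  start: S(KK(II))(I(II(SK)))
  →1  SK(I(II(SK)))
  →2  SK(II(SK))
  →3  SK(I(SK))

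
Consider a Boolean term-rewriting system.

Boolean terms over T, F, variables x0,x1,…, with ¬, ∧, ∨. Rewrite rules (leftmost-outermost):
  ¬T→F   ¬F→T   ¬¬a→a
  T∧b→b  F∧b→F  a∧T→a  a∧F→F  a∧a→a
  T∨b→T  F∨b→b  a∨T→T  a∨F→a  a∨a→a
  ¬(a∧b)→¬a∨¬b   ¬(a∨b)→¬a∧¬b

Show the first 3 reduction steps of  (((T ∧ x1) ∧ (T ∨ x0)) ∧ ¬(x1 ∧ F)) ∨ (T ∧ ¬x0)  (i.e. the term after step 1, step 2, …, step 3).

Answer: after 3 steps: (x1 ∧ ¬(x1 ∧ F)) ∨ (T ∧ ¬x0)

Derivation:
  start: (((T ∧ x1) ∧ (T ∨ x0)) ∧ ¬(x1 ∧ F)) ∨ (T ∧ ¬x0)
  [1] ((x1 ∧ (T ∨ x0)) ∧ ¬(x1 ∧ F)) ∨ (T ∧ ¬x0)
  [2] ((x1 ∧ T) ∧ ¬(x1 ∧ F)) ∨ (T ∧ ¬x0)
  [3] (x1 ∧ ¬(x1 ∧ F)) ∨ (T ∧ ¬x0)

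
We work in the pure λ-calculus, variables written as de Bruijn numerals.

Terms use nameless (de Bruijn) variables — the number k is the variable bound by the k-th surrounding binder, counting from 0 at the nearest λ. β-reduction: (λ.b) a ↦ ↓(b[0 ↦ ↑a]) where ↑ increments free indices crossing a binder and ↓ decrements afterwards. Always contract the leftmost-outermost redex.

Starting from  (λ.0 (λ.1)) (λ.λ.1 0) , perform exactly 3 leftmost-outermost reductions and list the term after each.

  start: (λ.0 (λ.1)) (λ.λ.1 0)
  [1] (λ.λ.1 0) (λ.λ.λ.1 0)
  [2] λ.(λ.λ.λ.1 0) 0
  [3] λ.λ.λ.1 0

Answer: after 3 steps: λ.λ.λ.1 0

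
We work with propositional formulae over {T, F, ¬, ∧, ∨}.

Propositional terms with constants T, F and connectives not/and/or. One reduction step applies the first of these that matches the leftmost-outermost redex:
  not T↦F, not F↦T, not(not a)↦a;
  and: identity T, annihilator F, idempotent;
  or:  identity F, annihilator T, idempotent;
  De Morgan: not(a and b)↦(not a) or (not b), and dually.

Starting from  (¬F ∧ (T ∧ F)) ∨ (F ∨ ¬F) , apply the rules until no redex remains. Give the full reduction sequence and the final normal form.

  start: (¬F ∧ (T ∧ F)) ∨ (F ∨ ¬F)
  →1  (T ∧ (T ∧ F)) ∨ (F ∨ ¬F)
  →2  (T ∧ F) ∨ (F ∨ ¬F)
  →3  F ∨ (F ∨ ¬F)
  →4  F ∨ ¬F
  →5  ¬F
  →6  T

Answer: normal form = T  (in 6 steps)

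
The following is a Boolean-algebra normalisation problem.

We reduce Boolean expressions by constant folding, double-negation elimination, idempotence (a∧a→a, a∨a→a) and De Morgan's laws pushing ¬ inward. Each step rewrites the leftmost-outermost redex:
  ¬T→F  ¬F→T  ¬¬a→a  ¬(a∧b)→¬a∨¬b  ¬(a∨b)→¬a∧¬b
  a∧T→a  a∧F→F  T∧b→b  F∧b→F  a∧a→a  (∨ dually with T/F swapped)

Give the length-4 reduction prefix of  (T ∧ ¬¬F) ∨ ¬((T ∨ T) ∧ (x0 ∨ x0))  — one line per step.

Answer: after 4 steps: ¬(T ∨ T) ∨ ¬(x0 ∨ x0)

Working:
  start: (T ∧ ¬¬F) ∨ ¬((T ∨ T) ∧ (x0 ∨ x0))
  →1  ¬¬F ∨ ¬((T ∨ T) ∧ (x0 ∨ x0))
  →2  F ∨ ¬((T ∨ T) ∧ (x0 ∨ x0))
  →3  ¬((T ∨ T) ∧ (x0 ∨ x0))
  →4  ¬(T ∨ T) ∨ ¬(x0 ∨ x0)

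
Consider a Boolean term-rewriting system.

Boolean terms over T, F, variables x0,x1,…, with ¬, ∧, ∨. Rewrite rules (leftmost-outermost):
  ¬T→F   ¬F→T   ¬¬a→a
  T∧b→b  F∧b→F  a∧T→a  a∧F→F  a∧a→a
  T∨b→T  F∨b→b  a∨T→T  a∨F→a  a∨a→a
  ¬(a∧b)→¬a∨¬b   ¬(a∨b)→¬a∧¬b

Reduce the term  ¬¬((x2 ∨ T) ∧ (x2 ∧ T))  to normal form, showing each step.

Answer: normal form = x2  (in 4 steps)

Working:
  start: ¬¬((x2 ∨ T) ∧ (x2 ∧ T))
  step 1: (x2 ∨ T) ∧ (x2 ∧ T)
  step 2: T ∧ (x2 ∧ T)
  step 3: x2 ∧ T
  step 4: x2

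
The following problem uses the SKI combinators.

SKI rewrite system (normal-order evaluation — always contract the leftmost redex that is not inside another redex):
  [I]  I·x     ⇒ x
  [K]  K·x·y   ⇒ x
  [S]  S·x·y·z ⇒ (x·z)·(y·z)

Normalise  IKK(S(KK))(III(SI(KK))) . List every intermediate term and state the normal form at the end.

  start: IKK(S(KK))(III(SI(KK)))
  →1  KK(S(KK))(III(SI(KK)))
  →2  K(III(SI(KK)))
  →3  K(II(SI(KK)))
  →4  K(I(SI(KK)))
  →5  K(SI(KK))

Answer: normal form = K(SI(KK))  (in 5 steps)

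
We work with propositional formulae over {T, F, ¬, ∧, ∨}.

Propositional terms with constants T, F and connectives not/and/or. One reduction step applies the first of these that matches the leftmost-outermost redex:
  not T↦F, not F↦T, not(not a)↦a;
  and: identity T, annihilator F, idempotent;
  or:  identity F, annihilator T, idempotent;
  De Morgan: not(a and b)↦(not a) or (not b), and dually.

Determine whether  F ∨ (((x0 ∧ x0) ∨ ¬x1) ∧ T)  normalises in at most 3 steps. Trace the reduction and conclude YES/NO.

Answer: YES — reaches normal form x0 ∨ ¬x1 in 3 ≤ 3 steps

Derivation:
  start: F ∨ (((x0 ∧ x0) ∨ ¬x1) ∧ T)
  step 1: ((x0 ∧ x0) ∨ ¬x1) ∧ T
  step 2: (x0 ∧ x0) ∨ ¬x1
  step 3: x0 ∨ ¬x1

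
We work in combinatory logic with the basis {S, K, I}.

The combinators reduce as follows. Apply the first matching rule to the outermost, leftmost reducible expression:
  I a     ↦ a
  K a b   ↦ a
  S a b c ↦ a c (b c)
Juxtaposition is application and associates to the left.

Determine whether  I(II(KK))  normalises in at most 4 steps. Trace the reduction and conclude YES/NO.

Answer: YES — reaches normal form KK in 3 ≤ 4 steps

Reduction:
  start: I(II(KK))
  step 1: II(KK)
  step 2: I(KK)
  step 3: KK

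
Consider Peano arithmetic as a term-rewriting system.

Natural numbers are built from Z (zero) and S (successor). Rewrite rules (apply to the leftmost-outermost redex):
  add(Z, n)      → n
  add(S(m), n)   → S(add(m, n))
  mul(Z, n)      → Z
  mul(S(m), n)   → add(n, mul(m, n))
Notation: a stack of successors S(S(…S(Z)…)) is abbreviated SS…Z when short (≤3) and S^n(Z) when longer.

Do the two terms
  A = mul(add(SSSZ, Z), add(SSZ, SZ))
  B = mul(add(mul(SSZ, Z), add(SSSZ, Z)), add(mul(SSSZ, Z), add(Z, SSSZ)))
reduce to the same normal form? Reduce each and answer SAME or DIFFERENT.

Term A:
  start: mul(add(SSSZ, Z), add(SSZ, SZ))
  step 1: mul(S(add(SSZ, Z)), add(SSZ, SZ))
  step 2: add(add(SSZ, SZ), mul(add(SSZ, Z), add(SSZ, SZ)))
  step 3: add(S(add(SZ, SZ)), mul(add(SSZ, Z), add(SSZ, SZ)))
  step 4: S(add(add(SZ, SZ), mul(add(SSZ, Z), add(SSZ, SZ))))
  step 5: S(add(S(add(Z, SZ)), mul(add(SSZ, Z), add(SSZ, SZ))))
  step 6: S(S(add(add(Z, SZ), mul(add(SSZ, Z), add(SSZ, SZ)))))
  step 7: S(S(add(SZ, mul(add(SSZ, Z), add(SSZ, SZ)))))
  step 8: S(S(S(add(Z, mul(add(SSZ, Z), add(SSZ, SZ))))))
  step 9: S(S(S(mul(add(SSZ, Z), add(SSZ, SZ)))))
  step 10: S(S(S(mul(S(add(SZ, Z)), add(SSZ, SZ)))))
  step 11: S(S(S(add(add(SSZ, SZ), mul(add(SZ, Z), add(SSZ, SZ))))))
  step 12: S(S(S(add(S(add(SZ, SZ)), mul(add(SZ, Z), add(SSZ, SZ))))))
  step 13: S(S(S(S(add(add(SZ, SZ), mul(add(SZ, Z), add(SSZ, SZ)))))))
  step 14: S(S(S(S(add(S(add(Z, SZ)), mul(add(SZ, Z), add(SSZ, SZ)))))))
  step 15: S(S(S(S(S(add(add(Z, SZ), mul(add(SZ, Z), add(SSZ, SZ))))))))
  step 16: S(S(S(S(S(add(SZ, mul(add(SZ, Z), add(SSZ, SZ))))))))
  step 17: S(S(S(S(S(S(add(Z, mul(add(SZ, Z), add(SSZ, SZ)))))))))
  step 18: S(S(S(S(S(S(mul(add(SZ, Z), add(SSZ, SZ))))))))
  step 19: S(S(S(S(S(S(mul(S(add(Z, Z)), add(SSZ, SZ))))))))
  step 20: S(S(S(S(S(S(add(add(SSZ, SZ), mul(add(Z, Z), add(SSZ, SZ)))))))))
  step 21: S(S(S(S(S(S(add(S(add(SZ, SZ)), mul(add(Z, Z), add(SSZ, SZ)))))))))
  step 22: S(S(S(S(S(S(S(add(add(SZ, SZ), mul(add(Z, Z), add(SSZ, SZ))))))))))
  step 23: S(S(S(S(S(S(S(add(S(add(Z, SZ)), mul(add(Z, Z), add(SSZ, SZ))))))))))
  step 24: S(S(S(S(S(S(S(S(add(add(Z, SZ), mul(add(Z, Z), add(SSZ, SZ)))))))))))
  step 25: S(S(S(S(S(S(S(S(add(SZ, mul(add(Z, Z), add(SSZ, SZ)))))))))))
  step 26: S(S(S(S(S(S(S(S(S(add(Z, mul(add(Z, Z), add(SSZ, SZ))))))))))))
  step 27: S(S(S(S(S(S(S(S(S(mul(add(Z, Z), add(SSZ, SZ)))))))))))
  step 28: S(S(S(S(S(S(S(S(S(mul(Z, add(SSZ, SZ)))))))))))
  step 29: S^9(Z)

Term B:
  start: mul(add(mul(SSZ, Z), add(SSSZ, Z)), add(mul(SSSZ, Z), add(Z, SSSZ)))
  step 1: mul(add(add(Z, mul(SZ, Z)), add(SSSZ, Z)), add(mul(SSSZ, Z), add(Z, SSSZ)))
  step 2: mul(add(mul(SZ, Z), add(SSSZ, Z)), add(mul(SSSZ, Z), add(Z, SSSZ)))
  step 3: mul(add(add(Z, mul(Z, Z)), add(SSSZ, Z)), add(mul(SSSZ, Z), add(Z, SSSZ)))
  step 4: mul(add(mul(Z, Z), add(SSSZ, Z)), add(mul(SSSZ, Z), add(Z, SSSZ)))
  step 5: mul(add(Z, add(SSSZ, Z)), add(mul(SSSZ, Z), add(Z, SSSZ)))
  step 6: mul(add(SSSZ, Z), add(mul(SSSZ, Z), add(Z, SSSZ)))
  step 7: mul(S(add(SSZ, Z)), add(mul(SSSZ, Z), add(Z, SSSZ)))
  step 8: add(add(mul(SSSZ, Z), add(Z, SSSZ)), mul(add(SSZ, Z), add(mul(SSSZ, Z), add(Z, SSSZ))))
  step 9: add(add(add(Z, mul(SSZ, Z)), add(Z, SSSZ)), mul(add(SSZ, Z), add(mul(SSSZ, Z), add(Z, SSSZ))))
  step 10: add(add(mul(SSZ, Z), add(Z, SSSZ)), mul(add(SSZ, Z), add(mul(SSSZ, Z), add(Z, SSSZ))))
  step 11: add(add(add(Z, mul(SZ, Z)), add(Z, SSSZ)), mul(add(SSZ, Z), add(mul(SSSZ, Z), add(Z, SSSZ))))
  step 12: add(add(mul(SZ, Z), add(Z, SSSZ)), mul(add(SSZ, Z), add(mul(SSSZ, Z), add(Z, SSSZ))))
  step 13: add(add(add(Z, mul(Z, Z)), add(Z, SSSZ)), mul(add(SSZ, Z), add(mul(SSSZ, Z), add(Z, SSSZ))))
  step 14: add(add(mul(Z, Z), add(Z, SSSZ)), mul(add(SSZ, Z), add(mul(SSSZ, Z), add(Z, SSSZ))))
  step 15: add(add(Z, add(Z, SSSZ)), mul(add(SSZ, Z), add(mul(SSSZ, Z), add(Z, SSSZ))))
  step 16: add(add(Z, SSSZ), mul(add(SSZ, Z), add(mul(SSSZ, Z), add(Z, SSSZ))))
  step 17: add(SSSZ, mul(add(SSZ, Z), add(mul(SSSZ, Z), add(Z, SSSZ))))
  step 18: S(add(SSZ, mul(add(SSZ, Z), add(mul(SSSZ, Z), add(Z, SSSZ)))))
  step 19: S(S(add(SZ, mul(add(SSZ, Z), add(mul(SSSZ, Z), add(Z, SSSZ))))))
  step 20: S(S(S(add(Z, mul(add(SSZ, Z), add(mul(SSSZ, Z), add(Z, SSSZ)))))))
  step 21: S(S(S(mul(add(SSZ, Z), add(mul(SSSZ, Z), add(Z, SSSZ))))))
  step 22: S(S(S(mul(S(add(SZ, Z)), add(mul(SSSZ, Z), add(Z, SSSZ))))))
  step 23: S(S(S(add(add(mul(SSSZ, Z), add(Z, SSSZ)), mul(add(SZ, Z), add(mul(SSSZ, Z), add(Z, SSSZ)))))))
  step 24: S(S(S(add(add(add(Z, mul(SSZ, Z)), add(Z, SSSZ)), mul(add(SZ, Z), add(mul(SSSZ, Z), add(Z, SSSZ)))))))
  step 25: S(S(S(add(add(mul(SSZ, Z), add(Z, SSSZ)), mul(add(SZ, Z), add(mul(SSSZ, Z), add(Z, SSSZ)))))))
  step 26: S(S(S(add(add(add(Z, mul(SZ, Z)), add(Z, SSSZ)), mul(add(SZ, Z), add(mul(SSSZ, Z), add(Z, SSSZ)))))))
  step 27: S(S(S(add(add(mul(SZ, Z), add(Z, SSSZ)), mul(add(SZ, Z), add(mul(SSSZ, Z), add(Z, SSSZ)))))))
  step 28: S(S(S(add(add(add(Z, mul(Z, Z)), add(Z, SSSZ)), mul(add(SZ, Z), add(mul(SSSZ, Z), add(Z, SSSZ)))))))
  step 29: S(S(S(add(add(mul(Z, Z), add(Z, SSSZ)), mul(add(SZ, Z), add(mul(SSSZ, Z), add(Z, SSSZ)))))))
  step 30: S(S(S(add(add(Z, add(Z, SSSZ)), mul(add(SZ, Z), add(mul(SSSZ, Z), add(Z, SSSZ)))))))
  step 31: S(S(S(add(add(Z, SSSZ), mul(add(SZ, Z), add(mul(SSSZ, Z), add(Z, SSSZ)))))))
  step 32: S(S(S(add(SSSZ, mul(add(SZ, Z), add(mul(SSSZ, Z), add(Z, SSSZ)))))))
  step 33: S(S(S(S(add(SSZ, mul(add(SZ, Z), add(mul(SSSZ, Z), add(Z, SSSZ))))))))
  step 34: S(S(S(S(S(add(SZ, mul(add(SZ, Z), add(mul(SSSZ, Z), add(Z, SSSZ)))))))))
  step 35: S(S(S(S(S(S(add(Z, mul(add(SZ, Z), add(mul(SSSZ, Z), add(Z, SSSZ))))))))))
  step 36: S(S(S(S(S(S(mul(add(SZ, Z), add(mul(SSSZ, Z), add(Z, SSSZ)))))))))
  step 37: S(S(S(S(S(S(mul(S(add(Z, Z)), add(mul(SSSZ, Z), add(Z, SSSZ)))))))))
  step 38: S(S(S(S(S(S(add(add(mul(SSSZ, Z), add(Z, SSSZ)), mul(add(Z, Z), add(mul(SSSZ, Z), add(Z, SSSZ))))))))))
  step 39: S(S(S(S(S(S(add(add(add(Z, mul(SSZ, Z)), add(Z, SSSZ)), mul(add(Z, Z), add(mul(SSSZ, Z), add(Z, SSSZ))))))))))
  step 40: S(S(S(S(S(S(add(add(mul(SSZ, Z), add(Z, SSSZ)), mul(add(Z, Z), add(mul(SSSZ, Z), add(Z, SSSZ))))))))))
  step 41: S(S(S(S(S(S(add(add(add(Z, mul(SZ, Z)), add(Z, SSSZ)), mul(add(Z, Z), add(mul(SSSZ, Z), add(Z, SSSZ))))))))))
  step 42: S(S(S(S(S(S(add(add(mul(SZ, Z), add(Z, SSSZ)), mul(add(Z, Z), add(mul(SSSZ, Z), add(Z, SSSZ))))))))))
  step 43: S(S(S(S(S(S(add(add(add(Z, mul(Z, Z)), add(Z, SSSZ)), mul(add(Z, Z), add(mul(SSSZ, Z), add(Z, SSSZ))))))))))
  step 44: S(S(S(S(S(S(add(add(mul(Z, Z), add(Z, SSSZ)), mul(add(Z, Z), add(mul(SSSZ, Z), add(Z, SSSZ))))))))))
  step 45: S(S(S(S(S(S(add(add(Z, add(Z, SSSZ)), mul(add(Z, Z), add(mul(SSSZ, Z), add(Z, SSSZ))))))))))
  step 46: S(S(S(S(S(S(add(add(Z, SSSZ), mul(add(Z, Z), add(mul(SSSZ, Z), add(Z, SSSZ))))))))))
  step 47: S(S(S(S(S(S(add(SSSZ, mul(add(Z, Z), add(mul(SSSZ, Z), add(Z, SSSZ))))))))))
  step 48: S(S(S(S(S(S(S(add(SSZ, mul(add(Z, Z), add(mul(SSSZ, Z), add(Z, SSSZ)))))))))))
  step 49: S(S(S(S(S(S(S(S(add(SZ, mul(add(Z, Z), add(mul(SSSZ, Z), add(Z, SSSZ))))))))))))
  step 50: S(S(S(S(S(S(S(S(S(add(Z, mul(add(Z, Z), add(mul(SSSZ, Z), add(Z, SSSZ)))))))))))))
  step 51: S(S(S(S(S(S(S(S(S(mul(add(Z, Z), add(mul(SSSZ, Z), add(Z, SSSZ))))))))))))
  step 52: S(S(S(S(S(S(S(S(S(mul(Z, add(mul(SSSZ, Z), add(Z, SSSZ))))))))))))
  step 53: S^9(Z)

Answer: SAME — A ⇓ S^9(Z), B ⇓ S^9(Z)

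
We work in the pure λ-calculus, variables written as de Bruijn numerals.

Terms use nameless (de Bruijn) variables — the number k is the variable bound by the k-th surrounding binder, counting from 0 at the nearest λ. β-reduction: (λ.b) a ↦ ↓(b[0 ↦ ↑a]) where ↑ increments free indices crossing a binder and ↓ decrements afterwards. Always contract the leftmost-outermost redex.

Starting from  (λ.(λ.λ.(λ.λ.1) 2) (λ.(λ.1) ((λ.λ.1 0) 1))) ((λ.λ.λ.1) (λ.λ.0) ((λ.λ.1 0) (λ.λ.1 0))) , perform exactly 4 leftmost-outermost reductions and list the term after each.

Answer: after 4 steps: λ.λ.(λ.λ.1) ((λ.λ.1 0) (λ.λ.1 0))

Working:
  start: (λ.(λ.λ.(λ.λ.1) 2) (λ.(λ.1) ((λ.λ.1 0) 1))) ((λ.λ.λ.1) (λ.λ.0) ((λ.λ.1 0) (λ.λ.1 0)))
  [1] (λ.λ.(λ.λ.1) ((λ.λ.λ.1) (λ.λ.0) ((λ.λ.1 0) (λ.λ.1 0)))) (λ.(λ.1) ((λ.λ.1 0) ((λ.λ.λ.1) (λ.λ.0) ((λ.λ.1 0) (λ.λ.1 0)))))
  [2] λ.(λ.λ.1) ((λ.λ.λ.1) (λ.λ.0) ((λ.λ.1 0) (λ.λ.1 0)))
  [3] λ.λ.(λ.λ.λ.1) (λ.λ.0) ((λ.λ.1 0) (λ.λ.1 0))
  [4] λ.λ.(λ.λ.1) ((λ.λ.1 0) (λ.λ.1 0))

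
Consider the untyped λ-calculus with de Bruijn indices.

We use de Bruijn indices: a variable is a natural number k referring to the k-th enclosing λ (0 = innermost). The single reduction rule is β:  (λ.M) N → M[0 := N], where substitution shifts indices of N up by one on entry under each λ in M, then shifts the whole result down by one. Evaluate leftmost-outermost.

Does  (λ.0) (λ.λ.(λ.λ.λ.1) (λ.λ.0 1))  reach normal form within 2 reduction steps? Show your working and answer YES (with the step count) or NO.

Answer: YES — reaches normal form λ.λ.λ.λ.1 in 2 ≤ 2 steps

Reduction:
  start: (λ.0) (λ.λ.(λ.λ.λ.1) (λ.λ.0 1))
  [1] λ.λ.(λ.λ.λ.1) (λ.λ.0 1)
  [2] λ.λ.λ.λ.1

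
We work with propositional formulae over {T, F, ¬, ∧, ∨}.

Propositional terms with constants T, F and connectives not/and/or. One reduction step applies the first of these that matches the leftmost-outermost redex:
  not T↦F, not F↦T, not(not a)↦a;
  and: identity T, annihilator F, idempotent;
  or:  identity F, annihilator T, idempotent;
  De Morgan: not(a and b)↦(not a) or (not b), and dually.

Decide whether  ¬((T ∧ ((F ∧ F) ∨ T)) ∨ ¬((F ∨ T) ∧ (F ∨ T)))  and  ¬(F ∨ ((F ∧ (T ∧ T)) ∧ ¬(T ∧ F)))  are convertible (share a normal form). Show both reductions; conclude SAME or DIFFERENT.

Answer: DIFFERENT — A ⇓ F, B ⇓ T

Working:
Term A:
  start: ¬((T ∧ ((F ∧ F) ∨ T)) ∨ ¬((F ∨ T) ∧ (F ∨ T)))
  →1  ¬(T ∧ ((F ∧ F) ∨ T)) ∧ ¬¬((F ∨ T) ∧ (F ∨ T))
  →2  (¬T ∨ ¬((F ∧ F) ∨ T)) ∧ ¬¬((F ∨ T) ∧ (F ∨ T))
  →3  (F ∨ ¬((F ∧ F) ∨ T)) ∧ ¬¬((F ∨ T) ∧ (F ∨ T))
  →4  ¬((F ∧ F) ∨ T) ∧ ¬¬((F ∨ T) ∧ (F ∨ T))
  →5  (¬(F ∧ F) ∧ ¬T) ∧ ¬¬((F ∨ T) ∧ (F ∨ T))
  →6  ((¬F ∨ ¬F) ∧ ¬T) ∧ ¬¬((F ∨ T) ∧ (F ∨ T))
  →7  (¬F ∧ ¬T) ∧ ¬¬((F ∨ T) ∧ (F ∨ T))
  →8  (T ∧ ¬T) ∧ ¬¬((F ∨ T) ∧ (F ∨ T))
  →9  ¬T ∧ ¬¬((F ∨ T) ∧ (F ∨ T))
  →10  F ∧ ¬¬((F ∨ T) ∧ (F ∨ T))
  →11  F

Term B:
  start: ¬(F ∨ ((F ∧ (T ∧ T)) ∧ ¬(T ∧ F)))
  →1  ¬F ∧ ¬((F ∧ (T ∧ T)) ∧ ¬(T ∧ F))
  →2  T ∧ ¬((F ∧ (T ∧ T)) ∧ ¬(T ∧ F))
  →3  ¬((F ∧ (T ∧ T)) ∧ ¬(T ∧ F))
  →4  ¬(F ∧ (T ∧ T)) ∨ ¬¬(T ∧ F)
  →5  (¬F ∨ ¬(T ∧ T)) ∨ ¬¬(T ∧ F)
  →6  (T ∨ ¬(T ∧ T)) ∨ ¬¬(T ∧ F)
  →7  T ∨ ¬¬(T ∧ F)
  →8  T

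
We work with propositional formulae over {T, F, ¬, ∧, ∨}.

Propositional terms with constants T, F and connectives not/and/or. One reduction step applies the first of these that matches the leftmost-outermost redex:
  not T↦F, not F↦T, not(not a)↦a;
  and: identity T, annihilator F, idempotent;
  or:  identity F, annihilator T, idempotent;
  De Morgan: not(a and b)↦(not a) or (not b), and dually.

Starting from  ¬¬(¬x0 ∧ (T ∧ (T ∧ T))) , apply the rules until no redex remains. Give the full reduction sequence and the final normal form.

Answer: normal form = ¬x0  (in 4 steps)

Reduction:
  start: ¬¬(¬x0 ∧ (T ∧ (T ∧ T)))
  [1] ¬x0 ∧ (T ∧ (T ∧ T))
  [2] ¬x0 ∧ (T ∧ T)
  [3] ¬x0 ∧ T
  [4] ¬x0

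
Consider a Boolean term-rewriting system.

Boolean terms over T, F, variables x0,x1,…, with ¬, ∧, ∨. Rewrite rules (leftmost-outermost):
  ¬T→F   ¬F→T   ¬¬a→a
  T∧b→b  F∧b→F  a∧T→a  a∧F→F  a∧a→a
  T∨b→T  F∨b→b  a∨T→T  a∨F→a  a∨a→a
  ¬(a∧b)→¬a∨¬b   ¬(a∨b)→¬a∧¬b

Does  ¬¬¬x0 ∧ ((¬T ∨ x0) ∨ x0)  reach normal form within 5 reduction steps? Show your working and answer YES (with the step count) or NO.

Answer: YES — reaches normal form ¬x0 ∧ x0 in 4 ≤ 5 steps

Reduction:
  start: ¬¬¬x0 ∧ ((¬T ∨ x0) ∨ x0)
  [1] ¬x0 ∧ ((¬T ∨ x0) ∨ x0)
  [2] ¬x0 ∧ ((F ∨ x0) ∨ x0)
  [3] ¬x0 ∧ (x0 ∨ x0)
  [4] ¬x0 ∧ x0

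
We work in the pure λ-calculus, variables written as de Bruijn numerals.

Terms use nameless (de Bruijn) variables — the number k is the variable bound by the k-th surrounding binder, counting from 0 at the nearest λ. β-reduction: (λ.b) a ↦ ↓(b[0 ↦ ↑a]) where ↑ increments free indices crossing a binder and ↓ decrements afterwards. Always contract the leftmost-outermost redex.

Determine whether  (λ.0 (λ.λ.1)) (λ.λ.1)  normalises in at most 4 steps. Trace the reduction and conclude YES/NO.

  start: (λ.0 (λ.λ.1)) (λ.λ.1)
  step 1: (λ.λ.1) (λ.λ.1)
  step 2: λ.λ.λ.1

Answer: YES — reaches normal form λ.λ.λ.1 in 2 ≤ 4 steps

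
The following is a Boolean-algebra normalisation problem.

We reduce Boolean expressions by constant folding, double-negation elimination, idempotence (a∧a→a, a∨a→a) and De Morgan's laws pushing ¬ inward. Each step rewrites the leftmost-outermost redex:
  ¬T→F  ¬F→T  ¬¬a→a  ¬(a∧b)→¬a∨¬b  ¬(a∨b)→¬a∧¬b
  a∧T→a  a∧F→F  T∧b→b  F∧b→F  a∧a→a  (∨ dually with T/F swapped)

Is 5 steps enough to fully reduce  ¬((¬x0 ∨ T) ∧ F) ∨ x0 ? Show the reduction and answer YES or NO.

  start: ¬((¬x0 ∨ T) ∧ F) ∨ x0
  [1] (¬(¬x0 ∨ T) ∨ ¬F) ∨ x0
  [2] ((¬¬x0 ∧ ¬T) ∨ ¬F) ∨ x0
  [3] ((x0 ∧ ¬T) ∨ ¬F) ∨ x0
  [4] ((x0 ∧ F) ∨ ¬F) ∨ x0
  [5] (F ∨ ¬F) ∨ x0

Answer: NO — after 5 steps the term is (F ∨ ¬F) ∨ x0, not yet normal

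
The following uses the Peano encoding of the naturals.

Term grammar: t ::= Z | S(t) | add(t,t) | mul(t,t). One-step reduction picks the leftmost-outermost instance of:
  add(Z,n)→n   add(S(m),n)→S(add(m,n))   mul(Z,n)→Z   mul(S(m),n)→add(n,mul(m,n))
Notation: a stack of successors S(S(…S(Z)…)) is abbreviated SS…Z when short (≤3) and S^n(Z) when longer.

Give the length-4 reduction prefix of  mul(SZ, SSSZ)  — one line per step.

  start: mul(SZ, SSSZ)
  step 1: add(SSSZ, mul(Z, SSSZ))
  step 2: S(add(SSZ, mul(Z, SSSZ)))
  step 3: S(S(add(SZ, mul(Z, SSSZ))))
  step 4: S(S(S(add(Z, mul(Z, SSSZ)))))

Answer: after 4 steps: S(S(S(add(Z, mul(Z, SSSZ)))))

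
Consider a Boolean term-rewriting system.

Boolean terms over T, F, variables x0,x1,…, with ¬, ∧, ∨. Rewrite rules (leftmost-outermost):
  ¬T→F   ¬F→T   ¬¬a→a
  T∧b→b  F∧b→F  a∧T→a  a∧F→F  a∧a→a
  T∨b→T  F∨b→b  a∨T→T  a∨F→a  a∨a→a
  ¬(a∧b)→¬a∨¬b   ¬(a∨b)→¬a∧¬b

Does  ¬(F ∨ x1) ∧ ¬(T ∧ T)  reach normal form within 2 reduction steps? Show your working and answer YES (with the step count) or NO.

  start: ¬(F ∨ x1) ∧ ¬(T ∧ T)
  [1] (¬F ∧ ¬x1) ∧ ¬(T ∧ T)
  [2] (T ∧ ¬x1) ∧ ¬(T ∧ T)

Answer: NO — after 2 steps the term is (T ∧ ¬x1) ∧ ¬(T ∧ T), not yet normal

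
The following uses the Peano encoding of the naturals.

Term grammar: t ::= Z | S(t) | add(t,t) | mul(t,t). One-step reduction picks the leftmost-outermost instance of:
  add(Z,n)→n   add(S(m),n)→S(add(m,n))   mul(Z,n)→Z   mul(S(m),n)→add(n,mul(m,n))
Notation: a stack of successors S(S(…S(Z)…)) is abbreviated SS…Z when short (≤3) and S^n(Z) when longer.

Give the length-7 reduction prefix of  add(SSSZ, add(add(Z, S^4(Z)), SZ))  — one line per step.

  start: add(SSSZ, add(add(Z, S^4(Z)), SZ))
  [1] S(add(SSZ, add(add(Z, S^4(Z)), SZ)))
  [2] S(S(add(SZ, add(add(Z, S^4(Z)), SZ))))
  [3] S(S(S(add(Z, add(add(Z, S^4(Z)), SZ)))))
  [4] S(S(S(add(add(Z, S^4(Z)), SZ))))
  [5] S(S(S(add(S^4(Z), SZ))))
  [6] S(S(S(S(add(SSSZ, SZ)))))
  [7] S(S(S(S(S(add(SSZ, SZ))))))

Answer: after 7 steps: S(S(S(S(S(add(SSZ, SZ))))))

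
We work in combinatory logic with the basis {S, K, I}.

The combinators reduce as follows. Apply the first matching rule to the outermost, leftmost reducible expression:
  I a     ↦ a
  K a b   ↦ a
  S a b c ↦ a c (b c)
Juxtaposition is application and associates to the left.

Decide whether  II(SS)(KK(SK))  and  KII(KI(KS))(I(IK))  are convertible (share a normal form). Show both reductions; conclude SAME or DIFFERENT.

Answer: DIFFERENT — A ⇓ SSK, B ⇓ K

Derivation:
Term A:
  start: II(SS)(KK(SK))
  [1] I(SS)(KK(SK))
  [2] SS(KK(SK))
  [3] SSK

Term B:
  start: KII(KI(KS))(I(IK))
  [1] I(KI(KS))(I(IK))
  [2] KI(KS)(I(IK))
  [3] I(I(IK))
  [4] I(IK)
  [5] IK
  [6] K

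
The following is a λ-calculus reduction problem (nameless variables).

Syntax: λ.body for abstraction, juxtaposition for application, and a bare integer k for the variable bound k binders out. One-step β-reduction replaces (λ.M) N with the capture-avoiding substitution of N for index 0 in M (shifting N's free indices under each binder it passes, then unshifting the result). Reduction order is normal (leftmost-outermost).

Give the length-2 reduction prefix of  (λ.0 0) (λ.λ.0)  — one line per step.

Answer: after 2 steps: λ.0

Derivation:
  start: (λ.0 0) (λ.λ.0)
  →1  (λ.λ.0) (λ.λ.0)
  →2  λ.0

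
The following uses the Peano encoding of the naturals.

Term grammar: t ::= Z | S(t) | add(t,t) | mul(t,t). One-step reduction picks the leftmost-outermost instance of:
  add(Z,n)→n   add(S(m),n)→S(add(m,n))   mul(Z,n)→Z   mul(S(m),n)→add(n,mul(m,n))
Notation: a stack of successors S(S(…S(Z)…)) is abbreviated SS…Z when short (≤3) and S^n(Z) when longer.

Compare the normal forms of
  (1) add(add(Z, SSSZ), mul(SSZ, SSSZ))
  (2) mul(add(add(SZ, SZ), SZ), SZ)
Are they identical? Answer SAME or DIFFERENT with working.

Term A:
  start: add(add(Z, SSSZ), mul(SSZ, SSSZ))
  →1  add(SSSZ, mul(SSZ, SSSZ))
  →2  S(add(SSZ, mul(SSZ, SSSZ)))
  →3  S(S(add(SZ, mul(SSZ, SSSZ))))
  →4  S(S(S(add(Z, mul(SSZ, SSSZ)))))
  →5  S(S(S(mul(SSZ, SSSZ))))
  →6  S(S(S(add(SSSZ, mul(SZ, SSSZ)))))
  →7  S(S(S(S(add(SSZ, mul(SZ, SSSZ))))))
  →8  S(S(S(S(S(add(SZ, mul(SZ, SSSZ)))))))
  →9  S(S(S(S(S(S(add(Z, mul(SZ, SSSZ))))))))
  →10  S(S(S(S(S(S(mul(SZ, SSSZ)))))))
  →11  S(S(S(S(S(S(add(SSSZ, mul(Z, SSSZ))))))))
  →12  S(S(S(S(S(S(S(add(SSZ, mul(Z, SSSZ)))))))))
  →13  S(S(S(S(S(S(S(S(add(SZ, mul(Z, SSSZ))))))))))
  →14  S(S(S(S(S(S(S(S(S(add(Z, mul(Z, SSSZ)))))))))))
  →15  S(S(S(S(S(S(S(S(S(mul(Z, SSSZ))))))))))
  →16  S^9(Z)

Term B:
  start: mul(add(add(SZ, SZ), SZ), SZ)
  →1  mul(add(S(add(Z, SZ)), SZ), SZ)
  →2  mul(S(add(add(Z, SZ), SZ)), SZ)
  →3  add(SZ, mul(add(add(Z, SZ), SZ), SZ))
  →4  S(add(Z, mul(add(add(Z, SZ), SZ), SZ)))
  →5  S(mul(add(add(Z, SZ), SZ), SZ))
  →6  S(mul(add(SZ, SZ), SZ))
  →7  S(mul(S(add(Z, SZ)), SZ))
  →8  S(add(SZ, mul(add(Z, SZ), SZ)))
  →9  S(S(add(Z, mul(add(Z, SZ), SZ))))
  →10  S(S(mul(add(Z, SZ), SZ)))
  →11  S(S(mul(SZ, SZ)))
  →12  S(S(add(SZ, mul(Z, SZ))))
  →13  S(S(S(add(Z, mul(Z, SZ)))))
  →14  S(S(S(mul(Z, SZ))))
  →15  SSSZ

Answer: DIFFERENT — A ⇓ S^9(Z), B ⇓ SSSZ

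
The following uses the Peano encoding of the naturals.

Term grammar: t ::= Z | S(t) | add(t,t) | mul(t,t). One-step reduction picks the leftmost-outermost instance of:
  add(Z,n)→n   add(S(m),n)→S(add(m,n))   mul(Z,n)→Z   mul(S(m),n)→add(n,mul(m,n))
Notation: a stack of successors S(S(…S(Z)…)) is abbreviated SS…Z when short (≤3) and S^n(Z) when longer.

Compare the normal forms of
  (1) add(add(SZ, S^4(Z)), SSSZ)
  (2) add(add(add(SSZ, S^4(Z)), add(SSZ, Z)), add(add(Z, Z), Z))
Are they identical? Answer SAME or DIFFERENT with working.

Term A:
  start: add(add(SZ, S^4(Z)), SSSZ)
  [1] add(S(add(Z, S^4(Z))), SSSZ)
  [2] S(add(add(Z, S^4(Z)), SSSZ))
  [3] S(add(S^4(Z), SSSZ))
  [4] S(S(add(SSSZ, SSSZ)))
  [5] S(S(S(add(SSZ, SSSZ))))
  [6] S(S(S(S(add(SZ, SSSZ)))))
  [7] S(S(S(S(S(add(Z, SSSZ))))))
  [8] S^8(Z)

Term B:
  start: add(add(add(SSZ, S^4(Z)), add(SSZ, Z)), add(add(Z, Z), Z))
  [1] add(add(S(add(SZ, S^4(Z))), add(SSZ, Z)), add(add(Z, Z), Z))
  [2] add(S(add(add(SZ, S^4(Z)), add(SSZ, Z))), add(add(Z, Z), Z))
  [3] S(add(add(add(SZ, S^4(Z)), add(SSZ, Z)), add(add(Z, Z), Z)))
  [4] S(add(add(S(add(Z, S^4(Z))), add(SSZ, Z)), add(add(Z, Z), Z)))
  [5] S(add(S(add(add(Z, S^4(Z)), add(SSZ, Z))), add(add(Z, Z), Z)))
  [6] S(S(add(add(add(Z, S^4(Z)), add(SSZ, Z)), add(add(Z, Z), Z))))
  [7] S(S(add(add(S^4(Z), add(SSZ, Z)), add(add(Z, Z), Z))))
  [8] S(S(add(S(add(SSSZ, add(SSZ, Z))), add(add(Z, Z), Z))))
  [9] S(S(S(add(add(SSSZ, add(SSZ, Z)), add(add(Z, Z), Z)))))
  [10] S(S(S(add(S(add(SSZ, add(SSZ, Z))), add(add(Z, Z), Z)))))
  [11] S(S(S(S(add(add(SSZ, add(SSZ, Z)), add(add(Z, Z), Z))))))
  [12] S(S(S(S(add(S(add(SZ, add(SSZ, Z))), add(add(Z, Z), Z))))))
  [13] S(S(S(S(S(add(add(SZ, add(SSZ, Z)), add(add(Z, Z), Z)))))))
  [14] S(S(S(S(S(add(S(add(Z, add(SSZ, Z))), add(add(Z, Z), Z)))))))
  [15] S(S(S(S(S(S(add(add(Z, add(SSZ, Z)), add(add(Z, Z), Z))))))))
  [16] S(S(S(S(S(S(add(add(SSZ, Z), add(add(Z, Z), Z))))))))
  [17] S(S(S(S(S(S(add(S(add(SZ, Z)), add(add(Z, Z), Z))))))))
  [18] S(S(S(S(S(S(S(add(add(SZ, Z), add(add(Z, Z), Z)))))))))
  [19] S(S(S(S(S(S(S(add(S(add(Z, Z)), add(add(Z, Z), Z)))))))))
  [20] S(S(S(S(S(S(S(S(add(add(Z, Z), add(add(Z, Z), Z))))))))))
  [21] S(S(S(S(S(S(S(S(add(Z, add(add(Z, Z), Z))))))))))
  [22] S(S(S(S(S(S(S(S(add(add(Z, Z), Z)))))))))
  [23] S(S(S(S(S(S(S(S(add(Z, Z)))))))))
  [24] S^8(Z)

Answer: SAME — A ⇓ S^8(Z), B ⇓ S^8(Z)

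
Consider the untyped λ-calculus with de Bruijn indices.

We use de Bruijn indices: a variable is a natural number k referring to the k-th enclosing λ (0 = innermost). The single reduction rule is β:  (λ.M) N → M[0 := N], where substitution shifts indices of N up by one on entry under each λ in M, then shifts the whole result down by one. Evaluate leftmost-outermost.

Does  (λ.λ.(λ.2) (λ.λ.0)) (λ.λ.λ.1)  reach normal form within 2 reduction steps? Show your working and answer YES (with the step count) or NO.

  start: (λ.λ.(λ.2) (λ.λ.0)) (λ.λ.λ.1)
  →1  λ.(λ.λ.λ.λ.1) (λ.λ.0)
  →2  λ.λ.λ.λ.1

Answer: YES — reaches normal form λ.λ.λ.λ.1 in 2 ≤ 2 steps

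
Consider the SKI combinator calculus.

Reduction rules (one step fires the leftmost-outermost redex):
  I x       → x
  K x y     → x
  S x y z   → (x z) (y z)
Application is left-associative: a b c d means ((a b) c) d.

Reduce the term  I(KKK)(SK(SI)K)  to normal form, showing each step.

Answer: normal form = KK  (in 4 steps)

Derivation:
  start: I(KKK)(SK(SI)K)
  step 1: KKK(SK(SI)K)
  step 2: K(SK(SI)K)
  step 3: K(KK(SIK))
  step 4: KK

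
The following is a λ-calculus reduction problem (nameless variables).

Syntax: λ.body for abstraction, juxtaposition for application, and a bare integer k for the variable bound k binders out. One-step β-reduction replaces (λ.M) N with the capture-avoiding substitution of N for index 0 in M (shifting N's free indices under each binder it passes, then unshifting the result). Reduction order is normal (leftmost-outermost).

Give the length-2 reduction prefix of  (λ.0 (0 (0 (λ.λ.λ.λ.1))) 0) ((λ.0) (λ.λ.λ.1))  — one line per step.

Answer: after 2 steps: (λ.λ.λ.1) ((λ.0) (λ.λ.λ.1) ((λ.0) (λ.λ.λ.1) (λ.λ.λ.λ.1))) ((λ.0) (λ.λ.λ.1))

Working:
  start: (λ.0 (0 (0 (λ.λ.λ.λ.1))) 0) ((λ.0) (λ.λ.λ.1))
  →1  (λ.0) (λ.λ.λ.1) ((λ.0) (λ.λ.λ.1) ((λ.0) (λ.λ.λ.1) (λ.λ.λ.λ.1))) ((λ.0) (λ.λ.λ.1))
  →2  (λ.λ.λ.1) ((λ.0) (λ.λ.λ.1) ((λ.0) (λ.λ.λ.1) (λ.λ.λ.λ.1))) ((λ.0) (λ.λ.λ.1))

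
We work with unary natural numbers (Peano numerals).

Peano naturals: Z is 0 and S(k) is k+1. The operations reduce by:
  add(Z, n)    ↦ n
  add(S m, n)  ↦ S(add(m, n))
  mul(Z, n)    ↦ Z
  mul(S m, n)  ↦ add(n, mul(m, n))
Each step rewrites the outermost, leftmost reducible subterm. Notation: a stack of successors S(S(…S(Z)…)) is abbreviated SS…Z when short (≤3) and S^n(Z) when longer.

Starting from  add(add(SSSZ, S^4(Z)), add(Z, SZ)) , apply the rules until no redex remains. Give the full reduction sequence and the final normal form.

  start: add(add(SSSZ, S^4(Z)), add(Z, SZ))
  step 1: add(S(add(SSZ, S^4(Z))), add(Z, SZ))
  step 2: S(add(add(SSZ, S^4(Z)), add(Z, SZ)))
  step 3: S(add(S(add(SZ, S^4(Z))), add(Z, SZ)))
  step 4: S(S(add(add(SZ, S^4(Z)), add(Z, SZ))))
  step 5: S(S(add(S(add(Z, S^4(Z))), add(Z, SZ))))
  step 6: S(S(S(add(add(Z, S^4(Z)), add(Z, SZ)))))
  step 7: S(S(S(add(S^4(Z), add(Z, SZ)))))
  step 8: S(S(S(S(add(SSSZ, add(Z, SZ))))))
  step 9: S(S(S(S(S(add(SSZ, add(Z, SZ)))))))
  step 10: S(S(S(S(S(S(add(SZ, add(Z, SZ))))))))
  step 11: S(S(S(S(S(S(S(add(Z, add(Z, SZ)))))))))
  step 12: S(S(S(S(S(S(S(add(Z, SZ))))))))
  step 13: S^8(Z)

Answer: normal form = S^8(Z)  (in 13 steps)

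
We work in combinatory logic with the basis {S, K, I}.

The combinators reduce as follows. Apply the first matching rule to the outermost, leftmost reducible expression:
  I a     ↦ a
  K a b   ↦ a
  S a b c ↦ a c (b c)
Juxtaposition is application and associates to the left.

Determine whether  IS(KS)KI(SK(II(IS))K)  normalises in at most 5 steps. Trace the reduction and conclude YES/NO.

  start: IS(KS)KI(SK(II(IS))K)
  →1  S(KS)KI(SK(II(IS))K)
  →2  KSI(KI)(SK(II(IS))K)
  →3  S(KI)(SK(II(IS))K)
  →4  S(KI)(KK(II(IS)K))
  →5  S(KI)K

Answer: YES — reaches normal form S(KI)K in 5 ≤ 5 steps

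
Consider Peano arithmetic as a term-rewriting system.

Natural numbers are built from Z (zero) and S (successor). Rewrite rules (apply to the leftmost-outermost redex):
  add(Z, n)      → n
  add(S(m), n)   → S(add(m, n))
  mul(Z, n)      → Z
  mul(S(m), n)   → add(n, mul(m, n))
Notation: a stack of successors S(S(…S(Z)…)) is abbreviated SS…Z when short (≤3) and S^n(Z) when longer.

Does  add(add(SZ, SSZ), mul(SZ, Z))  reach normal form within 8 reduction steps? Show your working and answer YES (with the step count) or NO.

Answer: NO — after 8 steps the term is S(S(S(mul(Z, Z)))), not yet normal

Derivation:
  start: add(add(SZ, SSZ), mul(SZ, Z))
  step 1: add(S(add(Z, SSZ)), mul(SZ, Z))
  step 2: S(add(add(Z, SSZ), mul(SZ, Z)))
  step 3: S(add(SSZ, mul(SZ, Z)))
  step 4: S(S(add(SZ, mul(SZ, Z))))
  step 5: S(S(S(add(Z, mul(SZ, Z)))))
  step 6: S(S(S(mul(SZ, Z))))
  step 7: S(S(S(add(Z, mul(Z, Z)))))
  step 8: S(S(S(mul(Z, Z))))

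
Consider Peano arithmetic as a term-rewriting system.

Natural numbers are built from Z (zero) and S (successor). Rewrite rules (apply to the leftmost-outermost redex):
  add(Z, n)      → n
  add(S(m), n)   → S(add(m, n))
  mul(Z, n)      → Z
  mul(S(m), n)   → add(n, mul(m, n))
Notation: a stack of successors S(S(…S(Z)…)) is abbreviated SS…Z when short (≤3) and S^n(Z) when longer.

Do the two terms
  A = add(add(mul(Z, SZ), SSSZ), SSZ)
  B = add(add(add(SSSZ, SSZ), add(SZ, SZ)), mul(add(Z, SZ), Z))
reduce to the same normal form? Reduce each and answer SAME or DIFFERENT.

Answer: DIFFERENT — A ⇓ S^5(Z), B ⇓ S^7(Z)

Reduction:
Term A:
  start: add(add(mul(Z, SZ), SSSZ), SSZ)
  step 1: add(add(Z, SSSZ), SSZ)
  step 2: add(SSSZ, SSZ)
  step 3: S(add(SSZ, SSZ))
  step 4: S(S(add(SZ, SSZ)))
  step 5: S(S(S(add(Z, SSZ))))
  step 6: S^5(Z)

Term B:
  start: add(add(add(SSSZ, SSZ), add(SZ, SZ)), mul(add(Z, SZ), Z))
  step 1: add(add(S(add(SSZ, SSZ)), add(SZ, SZ)), mul(add(Z, SZ), Z))
  step 2: add(S(add(add(SSZ, SSZ), add(SZ, SZ))), mul(add(Z, SZ), Z))
  step 3: S(add(add(add(SSZ, SSZ), add(SZ, SZ)), mul(add(Z, SZ), Z)))
  step 4: S(add(add(S(add(SZ, SSZ)), add(SZ, SZ)), mul(add(Z, SZ), Z)))
  step 5: S(add(S(add(add(SZ, SSZ), add(SZ, SZ))), mul(add(Z, SZ), Z)))
  step 6: S(S(add(add(add(SZ, SSZ), add(SZ, SZ)), mul(add(Z, SZ), Z))))
  step 7: S(S(add(add(S(add(Z, SSZ)), add(SZ, SZ)), mul(add(Z, SZ), Z))))
  step 8: S(S(add(S(add(add(Z, SSZ), add(SZ, SZ))), mul(add(Z, SZ), Z))))
  step 9: S(S(S(add(add(add(Z, SSZ), add(SZ, SZ)), mul(add(Z, SZ), Z)))))
  step 10: S(S(S(add(add(SSZ, add(SZ, SZ)), mul(add(Z, SZ), Z)))))
  step 11: S(S(S(add(S(add(SZ, add(SZ, SZ))), mul(add(Z, SZ), Z)))))
  step 12: S(S(S(S(add(add(SZ, add(SZ, SZ)), mul(add(Z, SZ), Z))))))
  step 13: S(S(S(S(add(S(add(Z, add(SZ, SZ))), mul(add(Z, SZ), Z))))))
  step 14: S(S(S(S(S(add(add(Z, add(SZ, SZ)), mul(add(Z, SZ), Z)))))))
  step 15: S(S(S(S(S(add(add(SZ, SZ), mul(add(Z, SZ), Z)))))))
  step 16: S(S(S(S(S(add(S(add(Z, SZ)), mul(add(Z, SZ), Z)))))))
  step 17: S(S(S(S(S(S(add(add(Z, SZ), mul(add(Z, SZ), Z))))))))
  step 18: S(S(S(S(S(S(add(SZ, mul(add(Z, SZ), Z))))))))
  step 19: S(S(S(S(S(S(S(add(Z, mul(add(Z, SZ), Z)))))))))
  step 20: S(S(S(S(S(S(S(mul(add(Z, SZ), Z))))))))
  step 21: S(S(S(S(S(S(S(mul(SZ, Z))))))))
  step 22: S(S(S(S(S(S(S(add(Z, mul(Z, Z)))))))))
  step 23: S(S(S(S(S(S(S(mul(Z, Z))))))))
  step 24: S^7(Z)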